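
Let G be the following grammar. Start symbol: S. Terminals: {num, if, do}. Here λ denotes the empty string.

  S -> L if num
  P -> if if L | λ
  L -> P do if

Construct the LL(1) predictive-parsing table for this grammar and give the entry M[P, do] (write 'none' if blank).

P -> λ

FIRST(P): from P->if if L we get {if}; from P->λ we get {λ}. So FIRST(P) = {λ, if}.
FIRST(L): from L->P do if we get {do, if}. So FIRST(L) = {do, if}.
FIRST(S): from S->L if num we get {do, if}. So FIRST(S) = {do, if}.
FOLLOW(S) includes $ since S is the start symbol.
FOLLOW(P): in L->P do if, P is followed by do if with FIRST {do}. Thus FOLLOW(P) = {do}.
For P -> if if L: FIRST(if if L) = {if}, so it goes in M[P, t] for t ∈ {if}.
For P -> λ: FIRST(λ) = {λ}, so it goes in M[P, t] for t ∈ {}; since λ ∈ FIRST, also for every t ∈ FOLLOW(P) = {do}.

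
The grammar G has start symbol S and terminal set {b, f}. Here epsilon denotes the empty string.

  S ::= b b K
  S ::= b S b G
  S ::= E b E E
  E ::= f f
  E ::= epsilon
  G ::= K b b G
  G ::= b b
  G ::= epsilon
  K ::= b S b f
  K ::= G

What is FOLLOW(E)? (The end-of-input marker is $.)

{$, b, f}

FIRST(E): from E::=f f we get {f}; from E::=epsilon we get {epsilon}. So FIRST(E) = {epsilon, f}.
FIRST(S): from S::=b b K we get {b}; from S::=b S b G we get {b}; from S::=E b E E we get {b, f}. So FIRST(S) = {b, f}.
FIRST(G): from G::=K b b G we get {b}; from G::=b b we get {b}; from G::=epsilon we get {epsilon}. So FIRST(G) = {epsilon, b}.
FIRST(K): from K::=b S b f we get {b}; from K::=G we get {epsilon, b}. So FIRST(K) = {epsilon, b}.
FOLLOW(S) includes $ since S is the start symbol.
FOLLOW(S): in S::=b S b G, S is followed by b G with FIRST {b}; in K::=b S b f, S is followed by b f with FIRST {b}. Thus FOLLOW(S) = {$, b}.
FOLLOW(E): in S::=E b E E (occurrence 1), E is followed by b E E with FIRST {b}; in S::=E b E E (occurrence 2), E is followed by E with FIRST {epsilon, f}; in S::=E b E E (occurrence 2), the suffix after E is nullable, so FOLLOW(E) ⊇ FOLLOW(S) = {$, b}; in S::=E b E E (occurrence 3), the suffix after E is empty, so FOLLOW(E) ⊇ FOLLOW(S) = {$, b}. Thus FOLLOW(E) = {$, b, f}.
FOLLOW(K): in S::=b b K, the suffix after K is empty, so FOLLOW(K) ⊇ FOLLOW(S) = {$, b}; in G::=K b b G, K is followed by b b G with FIRST {b}. Thus FOLLOW(K) = {$, b}.
FOLLOW(G): in S::=b S b G, the suffix after G is empty, so FOLLOW(G) ⊇ FOLLOW(S) = {$, b}; in G::=K b b G, the suffix after G is empty (adds nothing new); in K::=G, the suffix after G is empty, so FOLLOW(G) ⊇ FOLLOW(K) = {$, b}. Thus FOLLOW(G) = {$, b}.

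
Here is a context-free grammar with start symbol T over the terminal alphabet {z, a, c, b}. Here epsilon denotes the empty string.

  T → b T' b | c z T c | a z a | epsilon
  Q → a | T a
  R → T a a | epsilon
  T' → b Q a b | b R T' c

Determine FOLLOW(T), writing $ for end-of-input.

FIRST(T): from T→b T' b we get {b}; from T→c z T c we get {c}; from T→a z a we get {a}; from T→epsilon we get {epsilon}. So FIRST(T) = {epsilon, a, b, c}.
FIRST(T'): from T'→b Q a b we get {b}; from T'→b R T' c we get {b}. So FIRST(T') = {b}.
FIRST(Q): from Q→a we get {a}; from Q→T a we get {a, b, c}. So FIRST(Q) = {a, b, c}.
FIRST(R): from R→T a a we get {a, b, c}; from R→epsilon we get {epsilon}. So FIRST(R) = {epsilon, a, b, c}.
FOLLOW(T) includes $ since T is the start symbol.
FOLLOW(T): in T→c z T c, T is followed by c with FIRST {c}; in Q→T a, T is followed by a with FIRST {a}; in R→T a a, T is followed by a a with FIRST {a}. Thus FOLLOW(T) = {$, a, c}.
FOLLOW(Q): in T'→b Q a b, Q is followed by a b with FIRST {a}. Thus FOLLOW(Q) = {a}.
FOLLOW(R): in T'→b R T' c, R is followed by T' c with FIRST {b}. Thus FOLLOW(R) = {b}.
FOLLOW(T'): in T→b T' b, T' is followed by b with FIRST {b}; in T'→b R T' c, T' is followed by c with FIRST {c}. Thus FOLLOW(T') = {b, c}.

{$, a, c}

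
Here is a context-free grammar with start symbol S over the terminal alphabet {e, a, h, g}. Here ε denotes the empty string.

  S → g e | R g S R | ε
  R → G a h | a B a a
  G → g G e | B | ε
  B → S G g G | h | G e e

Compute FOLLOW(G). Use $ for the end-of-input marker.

{a, e, g}

FIRST(S): from S→g e we get {g}; from S→R g S R we get {a, e, g, h}; from S→ε we get {ε}. So FIRST(S) = {ε, a, e, g, h}.
FIRST(R): from R→G a h we get {a, e, g, h}; from R→a B a a we get {a}. So FIRST(R) = {a, e, g, h}.
FIRST(G): from G→g G e we get {g}; from G→B we get {a, e, g, h}; from G→ε we get {ε}. So FIRST(G) = {ε, a, e, g, h}.
FIRST(B): from B→S G g G we get {a, e, g, h}; from B→h we get {h}; from B→G e e we get {a, e, g, h}. So FIRST(B) = {a, e, g, h}.
FOLLOW(S) includes $ since S is the start symbol.
FOLLOW(S): in S→R g S R, S is followed by R with FIRST {a, e, g, h}; in B→S G g G, S is followed by G g G with FIRST {a, e, g, h}. Thus FOLLOW(S) = {$, a, e, g, h}.
FOLLOW(R): in S→R g S R (occurrence 1), R is followed by g S R with FIRST {g}; in S→R g S R (occurrence 2), the suffix after R is empty, so FOLLOW(R) ⊇ FOLLOW(S) = {$, a, e, g, h}. Thus FOLLOW(R) = {$, a, e, g, h}.
FOLLOW(G): in R→G a h, G is followed by a h with FIRST {a}; in G→g G e, G is followed by e with FIRST {e}; in B→S G g G (occurrence 1), G is followed by g G with FIRST {g}; in B→S G g G (occurrence 2), the suffix after G is empty, so FOLLOW(G) ⊇ FOLLOW(B) = {a, e, g}; in B→G e e, G is followed by e e with FIRST {e}. Thus FOLLOW(G) = {a, e, g}.
FOLLOW(B): in R→a B a a, B is followed by a a with FIRST {a}; in G→B, the suffix after B is empty, so FOLLOW(B) ⊇ FOLLOW(G) = {a, e, g}. Thus FOLLOW(B) = {a, e, g}.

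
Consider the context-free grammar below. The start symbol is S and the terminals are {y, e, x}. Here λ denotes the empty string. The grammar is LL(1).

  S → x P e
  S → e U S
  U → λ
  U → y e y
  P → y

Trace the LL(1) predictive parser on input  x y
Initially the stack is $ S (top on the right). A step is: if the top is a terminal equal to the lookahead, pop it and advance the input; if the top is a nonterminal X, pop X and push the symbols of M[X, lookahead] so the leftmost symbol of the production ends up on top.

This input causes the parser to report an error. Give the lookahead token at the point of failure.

$

step 1: stack=$ S  input=x y $  — expand S → x P e
step 2: stack=$ e P x  input=x y $  — match x
step 3: stack=$ e P  input=y $  — expand P → y
step 4: stack=$ e y  input=y $  — match y
step 5: stack=$ e  input=$  — error: top is terminal e but lookahead is $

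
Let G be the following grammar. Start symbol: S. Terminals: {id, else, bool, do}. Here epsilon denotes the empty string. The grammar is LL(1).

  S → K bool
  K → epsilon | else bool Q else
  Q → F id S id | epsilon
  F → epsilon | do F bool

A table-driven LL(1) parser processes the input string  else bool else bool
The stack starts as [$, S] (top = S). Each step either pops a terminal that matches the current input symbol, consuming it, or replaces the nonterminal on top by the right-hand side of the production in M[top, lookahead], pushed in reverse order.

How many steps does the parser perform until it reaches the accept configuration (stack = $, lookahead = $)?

step 1: stack=$ S  input=else bool else bool $  — expand S → K bool
step 2: stack=$ bool K  input=else bool else bool $  — expand K → else bool Q else
step 3: stack=$ bool else Q bool else  input=else bool else bool $  — match else
step 4: stack=$ bool else Q bool  input=bool else bool $  — match bool
step 5: stack=$ bool else Q  input=else bool $  — expand Q → epsilon
step 6: stack=$ bool else  input=else bool $  — match else
step 7: stack=$ bool  input=bool $  — match bool
Accept reached after 7 steps.

7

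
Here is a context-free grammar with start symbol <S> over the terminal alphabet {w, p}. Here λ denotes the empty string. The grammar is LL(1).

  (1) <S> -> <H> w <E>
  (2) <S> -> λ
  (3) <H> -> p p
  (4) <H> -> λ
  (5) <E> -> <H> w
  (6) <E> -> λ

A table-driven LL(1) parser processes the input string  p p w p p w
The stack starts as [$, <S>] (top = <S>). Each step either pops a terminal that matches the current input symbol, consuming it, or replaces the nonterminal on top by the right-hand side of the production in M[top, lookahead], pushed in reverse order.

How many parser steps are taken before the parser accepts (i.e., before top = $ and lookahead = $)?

10

      Stack        Input          Action
   1  $ <S>        p p w p p w $  expand <S> -> <H> w <E>
   2  $ <E> w <H>  p p w p p w $  expand <H> -> p p
   3  $ <E> w p p  p p w p p w $  match p
   4  $ <E> w p    p w p p w $    match p
   5  $ <E> w      w p p w $      match w
   6  $ <E>        p p w $        expand <E> -> <H> w
   7  $ w <H>      p p w $        expand <H> -> p p
   8  $ w p p      p p w $        match p
   9  $ w p        p w $          match p
  10  $ w          w $            match w
Accept reached after 10 steps.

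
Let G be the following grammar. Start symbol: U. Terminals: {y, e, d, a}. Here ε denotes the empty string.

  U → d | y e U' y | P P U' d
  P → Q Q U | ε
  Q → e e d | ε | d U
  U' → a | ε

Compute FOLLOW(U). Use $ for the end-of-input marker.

{$, a, d, e, y}

FIRST(Q): from Q→e e d we get {e}; from Q→ε we get {ε}; from Q→d U we get {d}. So FIRST(Q) = {ε, d, e}.
FIRST(U'): from U'→a we get {a}; from U'→ε we get {ε}. So FIRST(U') = {ε, a}.
FIRST(U): from U→d we get {d}; from U→y e U' y we get {y}; from U→P P U' d we get {a, d, e, y}. So FIRST(U) = {a, d, e, y}.
FIRST(P): from P→Q Q U we get {a, d, e, y}; from P→ε we get {ε}. So FIRST(P) = {ε, a, d, e, y}.
FOLLOW(U) includes $ since U is the start symbol.
FOLLOW(P): in U→P P U' d (occurrence 1), P is followed by P U' d with FIRST {a, d, e, y}; in U→P P U' d (occurrence 2), P is followed by U' d with FIRST {a, d}. Thus FOLLOW(P) = {a, d, e, y}.
FOLLOW(Q): in P→Q Q U (occurrence 1), Q is followed by Q U with FIRST {a, d, e, y}; in P→Q Q U (occurrence 2), Q is followed by U with FIRST {a, d, e, y}. Thus FOLLOW(Q) = {a, d, e, y}.
FOLLOW(U): in P→Q Q U, the suffix after U is empty, so FOLLOW(U) ⊇ FOLLOW(P) = {a, d, e, y}; in Q→d U, the suffix after U is empty, so FOLLOW(U) ⊇ FOLLOW(Q) = {a, d, e, y}. Thus FOLLOW(U) = {$, a, d, e, y}.
FOLLOW(U'): in U→y e U' y, U' is followed by y with FIRST {y}; in U→P P U' d, U' is followed by d with FIRST {d}. Thus FOLLOW(U') = {d, y}.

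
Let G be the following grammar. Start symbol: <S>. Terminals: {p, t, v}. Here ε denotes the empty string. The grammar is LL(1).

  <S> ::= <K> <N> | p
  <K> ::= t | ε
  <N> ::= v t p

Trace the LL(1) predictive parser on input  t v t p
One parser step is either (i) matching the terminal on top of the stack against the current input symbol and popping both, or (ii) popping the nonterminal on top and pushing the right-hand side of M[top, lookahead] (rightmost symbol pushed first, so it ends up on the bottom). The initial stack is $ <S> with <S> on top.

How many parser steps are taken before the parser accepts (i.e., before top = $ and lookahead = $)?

step 1: stack=$ <S>  input=t v t p $  — expand <S> ::= <K> <N>
step 2: stack=$ <N> <K>  input=t v t p $  — expand <K> ::= t
step 3: stack=$ <N> t  input=t v t p $  — match t
step 4: stack=$ <N>  input=v t p $  — expand <N> ::= v t p
step 5: stack=$ p t v  input=v t p $  — match v
step 6: stack=$ p t  input=t p $  — match t
step 7: stack=$ p  input=p $  — match p
Accept reached after 7 steps.

7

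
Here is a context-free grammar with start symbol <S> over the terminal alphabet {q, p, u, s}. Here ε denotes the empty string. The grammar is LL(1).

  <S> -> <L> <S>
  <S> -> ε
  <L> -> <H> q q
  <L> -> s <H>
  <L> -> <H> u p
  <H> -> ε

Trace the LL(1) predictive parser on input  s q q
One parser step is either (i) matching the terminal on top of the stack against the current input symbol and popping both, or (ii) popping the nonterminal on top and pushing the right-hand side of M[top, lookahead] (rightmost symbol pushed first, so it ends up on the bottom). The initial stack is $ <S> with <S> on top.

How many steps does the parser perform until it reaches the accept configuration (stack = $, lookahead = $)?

step 1: stack=$ <S>  input=s q q $  — expand <S> -> <L> <S>
step 2: stack=$ <S> <L>  input=s q q $  — expand <L> -> s <H>
step 3: stack=$ <S> <H> s  input=s q q $  — match s
step 4: stack=$ <S> <H>  input=q q $  — expand <H> -> ε
step 5: stack=$ <S>  input=q q $  — expand <S> -> <L> <S>
step 6: stack=$ <S> <L>  input=q q $  — expand <L> -> <H> q q
step 7: stack=$ <S> q q <H>  input=q q $  — expand <H> -> ε
step 8: stack=$ <S> q q  input=q q $  — match q
step 9: stack=$ <S> q  input=q $  — match q
step 10: stack=$ <S>  input=$  — expand <S> -> ε
Accept reached after 10 steps.

10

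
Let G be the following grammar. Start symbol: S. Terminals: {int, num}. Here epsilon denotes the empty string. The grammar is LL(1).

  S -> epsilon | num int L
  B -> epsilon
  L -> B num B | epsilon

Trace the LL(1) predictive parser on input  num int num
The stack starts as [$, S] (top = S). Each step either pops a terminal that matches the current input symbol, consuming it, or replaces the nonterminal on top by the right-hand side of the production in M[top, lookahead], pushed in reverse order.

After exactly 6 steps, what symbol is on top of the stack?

     Stack        Input          Action
  1  $ S          num int num $  expand S -> num int L
  2  $ L int num  num int num $  match num
  3  $ L int      int num $      match int
  4  $ L          num $          expand L -> B num B
  5  $ B num B    num $          expand B -> epsilon
  6  $ B num      num $          match num
Stack after step 6: $ B (top = B).

B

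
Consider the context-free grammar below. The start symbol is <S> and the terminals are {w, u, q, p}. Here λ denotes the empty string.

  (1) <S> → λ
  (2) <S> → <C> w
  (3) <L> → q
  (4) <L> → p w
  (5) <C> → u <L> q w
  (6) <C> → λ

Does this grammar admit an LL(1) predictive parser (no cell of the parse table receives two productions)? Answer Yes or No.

FIRST(<S>) = {λ, u, w}
FIRST(<L>) = {p, q}
FIRST(<C>) = {λ, u}
FOLLOW(<S>) = {$}
FOLLOW(<L>) = {q}
FOLLOW(<C>) = {w}
Each cell of M receives at most one production.

Yes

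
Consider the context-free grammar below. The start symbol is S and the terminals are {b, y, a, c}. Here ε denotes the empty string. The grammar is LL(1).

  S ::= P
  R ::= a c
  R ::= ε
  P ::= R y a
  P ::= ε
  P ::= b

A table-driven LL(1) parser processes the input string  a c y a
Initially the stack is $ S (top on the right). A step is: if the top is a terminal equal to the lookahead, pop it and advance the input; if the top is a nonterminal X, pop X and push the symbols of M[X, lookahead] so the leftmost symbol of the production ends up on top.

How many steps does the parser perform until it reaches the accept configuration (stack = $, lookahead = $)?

step 1: stack=$ S  input=a c y a $  — expand S ::= P
step 2: stack=$ P  input=a c y a $  — expand P ::= R y a
step 3: stack=$ a y R  input=a c y a $  — expand R ::= a c
step 4: stack=$ a y c a  input=a c y a $  — match a
step 5: stack=$ a y c  input=c y a $  — match c
step 6: stack=$ a y  input=y a $  — match y
step 7: stack=$ a  input=a $  — match a
Accept reached after 7 steps.

7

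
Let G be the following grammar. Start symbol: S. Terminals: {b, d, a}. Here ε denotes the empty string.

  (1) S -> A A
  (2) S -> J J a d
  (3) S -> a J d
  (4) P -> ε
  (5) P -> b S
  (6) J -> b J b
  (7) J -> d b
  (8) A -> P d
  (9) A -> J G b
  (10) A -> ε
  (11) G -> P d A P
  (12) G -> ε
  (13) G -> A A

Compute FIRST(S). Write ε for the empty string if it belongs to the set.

{ε, a, b, d}

FIRST(P): from P->ε we get {ε}; from P->b S we get {b}. So FIRST(P) = {ε, b}.
FIRST(J): from J->b J b we get {b}; from J->d b we get {d}. So FIRST(J) = {b, d}.
FIRST(A): from A->P d we get {b, d}; from A->J G b we get {b, d}; from A->ε we get {ε}. So FIRST(A) = {ε, b, d}.
FIRST(S): from S->A A we get {ε, b, d}; from S->J J a d we get {b, d}; from S->a J d we get {a}. So FIRST(S) = {ε, a, b, d}.
FIRST(G): from G->P d A P we get {b, d}; from G->ε we get {ε}; from G->A A we get {ε, b, d}. So FIRST(G) = {ε, b, d}.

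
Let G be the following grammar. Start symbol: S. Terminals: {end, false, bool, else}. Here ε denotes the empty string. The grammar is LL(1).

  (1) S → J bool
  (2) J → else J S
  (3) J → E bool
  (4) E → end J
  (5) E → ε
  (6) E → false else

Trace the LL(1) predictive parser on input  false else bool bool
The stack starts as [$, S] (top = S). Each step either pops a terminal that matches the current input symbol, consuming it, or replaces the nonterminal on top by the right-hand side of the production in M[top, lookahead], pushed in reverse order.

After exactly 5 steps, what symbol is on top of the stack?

bool

     Stack                   Input                   Action
  1  $ S                     false else bool bool $  expand S → J bool
  2  $ bool J                false else bool bool $  expand J → E bool
  3  $ bool bool E           false else bool bool $  expand E → false else
  4  $ bool bool else false  false else bool bool $  match false
  5  $ bool bool else        else bool bool $        match else
Stack after step 5: $ bool bool (top = bool).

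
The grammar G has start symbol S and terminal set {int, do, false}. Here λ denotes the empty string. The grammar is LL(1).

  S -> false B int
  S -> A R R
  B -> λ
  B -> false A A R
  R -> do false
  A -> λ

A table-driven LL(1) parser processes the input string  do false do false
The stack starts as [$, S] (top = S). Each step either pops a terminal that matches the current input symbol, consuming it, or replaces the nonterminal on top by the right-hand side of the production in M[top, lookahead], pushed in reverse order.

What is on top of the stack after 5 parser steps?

     Stack         Input                Action
  1  $ S           do false do false $  expand S -> A R R
  2  $ R R A       do false do false $  expand A -> λ
  3  $ R R         do false do false $  expand R -> do false
  4  $ R false do  do false do false $  match do
  5  $ R false     false do false $     match false
Stack after step 5: $ R (top = R).

R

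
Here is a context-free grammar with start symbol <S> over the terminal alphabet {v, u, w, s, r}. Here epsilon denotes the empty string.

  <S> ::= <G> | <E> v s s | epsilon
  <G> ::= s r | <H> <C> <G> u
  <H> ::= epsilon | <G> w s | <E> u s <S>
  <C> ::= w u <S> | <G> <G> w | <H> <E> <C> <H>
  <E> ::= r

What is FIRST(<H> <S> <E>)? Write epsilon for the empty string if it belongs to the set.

FIRST(<E>) = {r}
FIRST(<S>) = {epsilon, r, s, w}  (via <G>, <E> v s s)
FIRST(<G>) = {r, s, w}  (via <H> <C> <G> u)
FIRST(<H>) = {epsilon, r, s, w}  (via <G> w s, <E> u s <S>)
FIRST(<C>) = {r, s, w}  (via <G> <G> w, <H> <E> <C> <H>)
FIRST(<H> <S> <E>): take FIRST of each symbol in turn, carrying on past any symbol whose FIRST contains epsilon; result {r, s, w}.

{r, s, w}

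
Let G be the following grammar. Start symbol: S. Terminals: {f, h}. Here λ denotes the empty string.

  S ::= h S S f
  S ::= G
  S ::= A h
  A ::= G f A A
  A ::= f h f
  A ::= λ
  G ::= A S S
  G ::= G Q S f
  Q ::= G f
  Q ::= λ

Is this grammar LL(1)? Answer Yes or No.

No

FIRST(S) = {f, h}
FIRST(A) = {λ, f, h}
FIRST(G) = {f, h}
FIRST(Q) = {λ, f, h}
FOLLOW(S) = {$, f, h}
FOLLOW(A) = {f, h}
FOLLOW(G) = {$, f, h}
FOLLOW(Q) = {f, h}
Cell M[A, f] receives both A ::= G f A A and A ::= f h f and A ::= λ — the grammar is not LL(1).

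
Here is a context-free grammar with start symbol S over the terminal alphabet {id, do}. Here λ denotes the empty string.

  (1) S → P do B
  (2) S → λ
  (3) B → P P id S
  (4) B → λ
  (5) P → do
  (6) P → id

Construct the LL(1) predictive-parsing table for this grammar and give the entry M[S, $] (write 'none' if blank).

S → λ

FIRST(P): from P→do we get {do}; from P→id we get {id}. So FIRST(P) = {do, id}.
FIRST(S): from S→P do B we get {do, id}; from S→λ we get {λ}. So FIRST(S) = {λ, do, id}.
FIRST(B): from B→P P id S we get {do, id}; from B→λ we get {λ}. So FIRST(B) = {λ, do, id}.
FOLLOW(S) includes $ since S is the start symbol.
FOLLOW(S): in B→P P id S, the suffix after S is empty, so FOLLOW(S) ⊇ FOLLOW(B) = {$}. Thus FOLLOW(S) = {$}.
FOLLOW(B): in S→P do B, the suffix after B is empty, so FOLLOW(B) ⊇ FOLLOW(S) = {$}. Thus FOLLOW(B) = {$}.
For S → P do B: FIRST(P do B) = {do, id}, so it goes in M[S, t] for t ∈ {do, id}.
For S → λ: FIRST(λ) = {λ}, so it goes in M[S, t] for t ∈ {}; since λ ∈ FIRST, also for every t ∈ FOLLOW(S) = {$}.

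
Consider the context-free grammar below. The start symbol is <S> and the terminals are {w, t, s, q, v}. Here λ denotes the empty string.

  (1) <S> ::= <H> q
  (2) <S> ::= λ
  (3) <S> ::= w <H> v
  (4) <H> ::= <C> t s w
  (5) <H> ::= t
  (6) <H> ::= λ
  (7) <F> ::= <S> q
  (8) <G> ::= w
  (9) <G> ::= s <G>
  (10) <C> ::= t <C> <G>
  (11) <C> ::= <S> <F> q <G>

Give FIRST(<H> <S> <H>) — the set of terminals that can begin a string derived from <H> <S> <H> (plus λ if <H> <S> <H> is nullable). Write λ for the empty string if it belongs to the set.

{λ, q, t, w}

FIRST(<G>): from <G>::=w we get {w}; from <G>::=s <G> we get {s}. So FIRST(<G>) = {s, w}.
FIRST(<S>): from <S>::=<H> q we get {q, t, w}; from <S>::=λ we get {λ}; from <S>::=w <H> v we get {w}. So FIRST(<S>) = {λ, q, t, w}.
FIRST(<F>): from <F>::=<S> q we get {q, t, w}. So FIRST(<F>) = {q, t, w}.
FIRST(<C>): from <C>::=t <C> <G> we get {t}; from <C>::=<S> <F> q <G> we get {q, t, w}. So FIRST(<C>) = {q, t, w}.
FIRST(<H>): from <H>::=<C> t s w we get {q, t, w}; from <H>::=t we get {t}; from <H>::=λ we get {λ}. So FIRST(<H>) = {λ, q, t, w}.
FIRST(<H> <S> <H>): take FIRST of each symbol in turn, carrying on past any symbol whose FIRST contains λ; result {λ, q, t, w}.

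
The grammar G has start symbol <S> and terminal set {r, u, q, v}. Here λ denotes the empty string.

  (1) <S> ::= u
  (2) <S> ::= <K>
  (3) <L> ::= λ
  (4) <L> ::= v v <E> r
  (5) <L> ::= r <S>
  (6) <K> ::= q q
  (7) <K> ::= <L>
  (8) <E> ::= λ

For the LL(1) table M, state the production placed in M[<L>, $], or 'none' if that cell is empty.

<L> ::= λ

FIRST(<L>): from <L>::=λ we get {λ}; from <L>::=v v <E> r we get {v}; from <L>::=r <S> we get {r}. So FIRST(<L>) = {λ, r, v}.
FIRST(<E>): from <E>::=λ we get {λ}. So FIRST(<E>) = {λ}.
FIRST(<K>): from <K>::=q q we get {q}; from <K>::=<L> we get {λ, r, v}. So FIRST(<K>) = {λ, q, r, v}.
FIRST(<S>): from <S>::=u we get {u}; from <S>::=<K> we get {λ, q, r, v}. So FIRST(<S>) = {λ, q, r, u, v}.
FOLLOW(<S>) includes $ since <S> is the start symbol.
FOLLOW(<K>): in <S>::=<K>, the suffix after <K> is empty, so FOLLOW(<K>) ⊇ FOLLOW(<S>) = {$}. Thus FOLLOW(<K>) = {$}.
FOLLOW(<L>): in <K>::=<L>, the suffix after <L> is empty, so FOLLOW(<L>) ⊇ FOLLOW(<K>) = {$}. Thus FOLLOW(<L>) = {$}.
For <L> ::= λ: FIRST(λ) = {λ}, so it goes in M[<L>, t] for t ∈ {}; since λ ∈ FIRST, also for every t ∈ FOLLOW(<L>) = {$}.
For <L> ::= v v <E> r: FIRST(v v <E> r) = {v}, so it goes in M[<L>, t] for t ∈ {v}.
For <L> ::= r <S>: FIRST(r <S>) = {r}, so it goes in M[<L>, t] for t ∈ {r}.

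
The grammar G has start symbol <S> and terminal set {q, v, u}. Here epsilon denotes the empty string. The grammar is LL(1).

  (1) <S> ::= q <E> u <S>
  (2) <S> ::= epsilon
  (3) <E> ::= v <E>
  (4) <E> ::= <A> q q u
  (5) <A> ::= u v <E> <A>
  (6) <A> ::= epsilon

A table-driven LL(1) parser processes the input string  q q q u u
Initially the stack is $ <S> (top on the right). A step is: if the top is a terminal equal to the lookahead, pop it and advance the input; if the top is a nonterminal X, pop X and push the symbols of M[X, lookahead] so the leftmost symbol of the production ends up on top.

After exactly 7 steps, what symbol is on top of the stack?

step 1: stack=$ <S>  input=q q q u u $  — expand <S> ::= q <E> u <S>
step 2: stack=$ <S> u <E> q  input=q q q u u $  — match q
step 3: stack=$ <S> u <E>  input=q q u u $  — expand <E> ::= <A> q q u
step 4: stack=$ <S> u u q q <A>  input=q q u u $  — expand <A> ::= epsilon
step 5: stack=$ <S> u u q q  input=q q u u $  — match q
step 6: stack=$ <S> u u q  input=q u u $  — match q
step 7: stack=$ <S> u u  input=u u $  — match u
Stack after step 7: $ <S> u (top = u).

u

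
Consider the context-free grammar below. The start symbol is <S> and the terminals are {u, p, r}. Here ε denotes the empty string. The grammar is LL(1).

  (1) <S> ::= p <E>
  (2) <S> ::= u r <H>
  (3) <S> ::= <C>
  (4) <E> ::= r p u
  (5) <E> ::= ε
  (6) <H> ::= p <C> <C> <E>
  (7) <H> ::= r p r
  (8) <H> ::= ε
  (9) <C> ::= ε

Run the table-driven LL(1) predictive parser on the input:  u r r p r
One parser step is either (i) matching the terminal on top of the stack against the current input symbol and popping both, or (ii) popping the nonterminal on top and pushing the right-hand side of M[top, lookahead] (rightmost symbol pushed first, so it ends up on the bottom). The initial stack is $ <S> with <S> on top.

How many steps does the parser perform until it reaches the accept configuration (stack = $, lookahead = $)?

7

step 1: stack=$ <S>  input=u r r p r $  — expand <S> ::= u r <H>
step 2: stack=$ <H> r u  input=u r r p r $  — match u
step 3: stack=$ <H> r  input=r r p r $  — match r
step 4: stack=$ <H>  input=r p r $  — expand <H> ::= r p r
step 5: stack=$ r p r  input=r p r $  — match r
step 6: stack=$ r p  input=p r $  — match p
step 7: stack=$ r  input=r $  — match r
Accept reached after 7 steps.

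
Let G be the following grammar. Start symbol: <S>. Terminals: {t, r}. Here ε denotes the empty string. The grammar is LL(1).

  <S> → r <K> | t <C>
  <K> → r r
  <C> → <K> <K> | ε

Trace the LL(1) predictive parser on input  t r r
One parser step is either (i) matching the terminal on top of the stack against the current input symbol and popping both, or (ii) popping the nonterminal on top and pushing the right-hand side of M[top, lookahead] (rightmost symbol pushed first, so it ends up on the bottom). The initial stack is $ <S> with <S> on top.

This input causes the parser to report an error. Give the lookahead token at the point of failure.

step 1: stack=$ <S>  input=t r r $  — expand <S> → t <C>
step 2: stack=$ <C> t  input=t r r $  — match t
step 3: stack=$ <C>  input=r r $  — expand <C> → <K> <K>
step 4: stack=$ <K> <K>  input=r r $  — expand <K> → r r
step 5: stack=$ <K> r r  input=r r $  — match r
step 6: stack=$ <K> r  input=r $  — match r
step 7: stack=$ <K>  input=$  — error: M[<K>, $] is empty

$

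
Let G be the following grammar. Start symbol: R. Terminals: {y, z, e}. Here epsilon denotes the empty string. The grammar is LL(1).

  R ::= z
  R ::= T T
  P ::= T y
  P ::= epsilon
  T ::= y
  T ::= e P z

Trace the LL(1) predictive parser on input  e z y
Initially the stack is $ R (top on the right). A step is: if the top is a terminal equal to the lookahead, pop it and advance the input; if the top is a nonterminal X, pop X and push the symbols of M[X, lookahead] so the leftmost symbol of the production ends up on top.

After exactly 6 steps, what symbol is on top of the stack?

step 1: stack=$ R  input=e z y $  — expand R ::= T T
step 2: stack=$ T T  input=e z y $  — expand T ::= e P z
step 3: stack=$ T z P e  input=e z y $  — match e
step 4: stack=$ T z P  input=z y $  — expand P ::= epsilon
step 5: stack=$ T z  input=z y $  — match z
step 6: stack=$ T  input=y $  — expand T ::= y
Stack after step 6: $ y (top = y).

y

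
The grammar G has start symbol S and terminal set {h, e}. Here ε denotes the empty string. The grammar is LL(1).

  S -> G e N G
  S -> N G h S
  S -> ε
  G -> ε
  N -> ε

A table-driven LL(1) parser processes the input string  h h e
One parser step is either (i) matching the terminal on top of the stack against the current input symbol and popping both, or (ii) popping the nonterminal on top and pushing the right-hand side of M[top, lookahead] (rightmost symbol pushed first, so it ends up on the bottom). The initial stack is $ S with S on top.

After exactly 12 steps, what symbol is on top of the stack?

G

      Stack      Input    Action
   1  $ S        h h e $  expand S -> N G h S
   2  $ S h G N  h h e $  expand N -> ε
   3  $ S h G    h h e $  expand G -> ε
   4  $ S h      h h e $  match h
   5  $ S        h e $    expand S -> N G h S
   6  $ S h G N  h e $    expand N -> ε
   7  $ S h G    h e $    expand G -> ε
   8  $ S h      h e $    match h
   9  $ S        e $      expand S -> G e N G
  10  $ G N e G  e $      expand G -> ε
  11  $ G N e    e $      match e
  12  $ G N      $        expand N -> ε
Stack after step 12: $ G (top = G).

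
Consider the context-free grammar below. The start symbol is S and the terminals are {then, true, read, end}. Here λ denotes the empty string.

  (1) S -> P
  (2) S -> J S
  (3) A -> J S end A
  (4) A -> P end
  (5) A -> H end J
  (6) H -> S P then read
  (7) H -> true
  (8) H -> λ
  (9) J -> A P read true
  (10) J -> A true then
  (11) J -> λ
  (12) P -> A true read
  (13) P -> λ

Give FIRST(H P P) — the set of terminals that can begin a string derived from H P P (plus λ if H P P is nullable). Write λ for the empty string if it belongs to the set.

{λ, end, then, true}

FIRST(S): from S->P we get {λ, end, then, true}; from S->J S we get {λ, end, then, true}. So FIRST(S) = {λ, end, then, true}.
FIRST(A): from A->J S end A we get {end, then, true}; from A->P end we get {end, then, true}; from A->H end J we get {end, then, true}. So FIRST(A) = {end, then, true}.
FIRST(J): from J->A P read true we get {end, then, true}; from J->A true then we get {end, then, true}; from J->λ we get {λ}. So FIRST(J) = {λ, end, then, true}.
FIRST(P): from P->A true read we get {end, then, true}; from P->λ we get {λ}. So FIRST(P) = {λ, end, then, true}.
FIRST(H): from H->S P then read we get {end, then, true}; from H->true we get {true}; from H->λ we get {λ}. So FIRST(H) = {λ, end, then, true}.
FIRST(H P P): take FIRST of each symbol in turn, carrying on past any symbol whose FIRST contains λ; result {λ, end, then, true}.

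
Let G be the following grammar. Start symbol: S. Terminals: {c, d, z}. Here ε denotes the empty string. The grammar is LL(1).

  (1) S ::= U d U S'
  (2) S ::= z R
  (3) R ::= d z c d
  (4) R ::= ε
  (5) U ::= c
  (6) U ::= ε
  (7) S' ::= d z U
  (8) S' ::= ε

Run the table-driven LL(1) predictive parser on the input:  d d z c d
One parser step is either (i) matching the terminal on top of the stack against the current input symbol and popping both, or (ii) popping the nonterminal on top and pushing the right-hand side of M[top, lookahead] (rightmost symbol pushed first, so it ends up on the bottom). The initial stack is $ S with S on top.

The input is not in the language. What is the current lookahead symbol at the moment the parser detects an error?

step 1: stack=$ S  input=d d z c d $  — expand S ::= U d U S'
step 2: stack=$ S' U d U  input=d d z c d $  — expand U ::= ε
step 3: stack=$ S' U d  input=d d z c d $  — match d
step 4: stack=$ S' U  input=d z c d $  — expand U ::= ε
step 5: stack=$ S'  input=d z c d $  — expand S' ::= d z U
step 6: stack=$ U z d  input=d z c d $  — match d
step 7: stack=$ U z  input=z c d $  — match z
step 8: stack=$ U  input=c d $  — expand U ::= c
step 9: stack=$ c  input=c d $  — match c
step 10: stack=$  input=d $  — error: stack empty but input remains

d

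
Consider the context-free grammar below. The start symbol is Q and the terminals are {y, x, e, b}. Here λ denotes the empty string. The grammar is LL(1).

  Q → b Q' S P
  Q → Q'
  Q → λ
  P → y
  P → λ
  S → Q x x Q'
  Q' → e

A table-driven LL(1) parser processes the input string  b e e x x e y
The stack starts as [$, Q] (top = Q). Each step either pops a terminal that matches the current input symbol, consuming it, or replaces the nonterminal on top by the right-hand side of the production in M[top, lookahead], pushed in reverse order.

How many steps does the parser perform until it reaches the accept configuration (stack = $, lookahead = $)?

14

step 1: stack=$ Q  input=b e e x x e y $  — expand Q → b Q' S P
step 2: stack=$ P S Q' b  input=b e e x x e y $  — match b
step 3: stack=$ P S Q'  input=e e x x e y $  — expand Q' → e
step 4: stack=$ P S e  input=e e x x e y $  — match e
step 5: stack=$ P S  input=e x x e y $  — expand S → Q x x Q'
step 6: stack=$ P Q' x x Q  input=e x x e y $  — expand Q → Q'
step 7: stack=$ P Q' x x Q'  input=e x x e y $  — expand Q' → e
step 8: stack=$ P Q' x x e  input=e x x e y $  — match e
step 9: stack=$ P Q' x x  input=x x e y $  — match x
step 10: stack=$ P Q' x  input=x e y $  — match x
step 11: stack=$ P Q'  input=e y $  — expand Q' → e
step 12: stack=$ P e  input=e y $  — match e
step 13: stack=$ P  input=y $  — expand P → y
step 14: stack=$ y  input=y $  — match y
Accept reached after 14 steps.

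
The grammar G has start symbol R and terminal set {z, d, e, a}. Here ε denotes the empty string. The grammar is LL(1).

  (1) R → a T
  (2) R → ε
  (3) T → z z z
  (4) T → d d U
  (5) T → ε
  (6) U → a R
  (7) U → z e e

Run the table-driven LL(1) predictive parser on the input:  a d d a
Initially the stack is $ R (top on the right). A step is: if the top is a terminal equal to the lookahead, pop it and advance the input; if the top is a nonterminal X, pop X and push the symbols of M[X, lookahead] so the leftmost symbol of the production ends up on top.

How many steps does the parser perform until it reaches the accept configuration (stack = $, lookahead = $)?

     Stack    Input      Action
  1  $ R      a d d a $  expand R → a T
  2  $ T a    a d d a $  match a
  3  $ T      d d a $    expand T → d d U
  4  $ U d d  d d a $    match d
  5  $ U d    d a $      match d
  6  $ U      a $        expand U → a R
  7  $ R a    a $        match a
  8  $ R      $          expand R → ε
Accept reached after 8 steps.

8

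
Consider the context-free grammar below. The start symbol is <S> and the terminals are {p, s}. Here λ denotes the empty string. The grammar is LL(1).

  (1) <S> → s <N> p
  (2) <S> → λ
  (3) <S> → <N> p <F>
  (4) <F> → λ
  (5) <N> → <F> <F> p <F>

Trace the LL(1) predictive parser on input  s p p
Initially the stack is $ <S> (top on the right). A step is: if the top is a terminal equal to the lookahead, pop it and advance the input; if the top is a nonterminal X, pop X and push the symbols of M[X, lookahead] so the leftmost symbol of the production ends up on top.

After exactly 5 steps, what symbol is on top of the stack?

p

step 1: stack=$ <S>  input=s p p $  — expand <S> → s <N> p
step 2: stack=$ p <N> s  input=s p p $  — match s
step 3: stack=$ p <N>  input=p p $  — expand <N> → <F> <F> p <F>
step 4: stack=$ p <F> p <F> <F>  input=p p $  — expand <F> → λ
step 5: stack=$ p <F> p <F>  input=p p $  — expand <F> → λ
Stack after step 5: $ p <F> p (top = p).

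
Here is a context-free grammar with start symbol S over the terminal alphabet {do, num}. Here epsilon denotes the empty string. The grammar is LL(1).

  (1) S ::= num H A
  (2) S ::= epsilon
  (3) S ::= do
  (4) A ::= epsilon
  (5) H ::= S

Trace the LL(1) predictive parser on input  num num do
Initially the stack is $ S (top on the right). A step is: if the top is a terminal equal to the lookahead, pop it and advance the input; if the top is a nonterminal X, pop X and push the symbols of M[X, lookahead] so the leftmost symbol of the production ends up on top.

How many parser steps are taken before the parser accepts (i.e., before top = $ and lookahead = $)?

      Stack        Input         Action
   1  $ S          num num do $  expand S ::= num H A
   2  $ A H num    num num do $  match num
   3  $ A H        num do $      expand H ::= S
   4  $ A S        num do $      expand S ::= num H A
   5  $ A A H num  num do $      match num
   6  $ A A H      do $          expand H ::= S
   7  $ A A S      do $          expand S ::= do
   8  $ A A do     do $          match do
   9  $ A A        $             expand A ::= epsilon
  10  $ A          $             expand A ::= epsilon
Accept reached after 10 steps.

10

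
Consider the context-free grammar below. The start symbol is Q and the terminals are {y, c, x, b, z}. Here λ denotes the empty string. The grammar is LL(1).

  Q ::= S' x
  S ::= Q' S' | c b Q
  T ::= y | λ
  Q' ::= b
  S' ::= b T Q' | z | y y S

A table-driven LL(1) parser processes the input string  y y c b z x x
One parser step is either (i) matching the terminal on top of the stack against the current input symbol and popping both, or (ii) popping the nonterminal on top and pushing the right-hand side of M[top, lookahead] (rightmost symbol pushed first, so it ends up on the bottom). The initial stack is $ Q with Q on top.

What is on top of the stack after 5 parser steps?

step 1: stack=$ Q  input=y y c b z x x $  — expand Q ::= S' x
step 2: stack=$ x S'  input=y y c b z x x $  — expand S' ::= y y S
step 3: stack=$ x S y y  input=y y c b z x x $  — match y
step 4: stack=$ x S y  input=y c b z x x $  — match y
step 5: stack=$ x S  input=c b z x x $  — expand S ::= c b Q
Stack after step 5: $ x Q b c (top = c).

c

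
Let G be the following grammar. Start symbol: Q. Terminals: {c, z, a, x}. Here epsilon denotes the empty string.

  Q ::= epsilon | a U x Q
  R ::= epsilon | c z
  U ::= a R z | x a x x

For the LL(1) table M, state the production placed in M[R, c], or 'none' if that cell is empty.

FIRST(Q) = {epsilon, a}
FIRST(R) = {epsilon, c}
FIRST(U) = {a, x}
FOLLOW(Q) includes $ since Q is the start symbol.
FOLLOW(R): in U::=a R z, R is followed by z with FIRST {z}. Thus FOLLOW(R) = {z}.
For R ::= epsilon: FIRST(epsilon) = {epsilon}, so it goes in M[R, t] for t ∈ {}; since epsilon ∈ FIRST, also for every t ∈ FOLLOW(R) = {z}.
For R ::= c z: FIRST(c z) = {c}, so it goes in M[R, t] for t ∈ {c}.

R ::= c z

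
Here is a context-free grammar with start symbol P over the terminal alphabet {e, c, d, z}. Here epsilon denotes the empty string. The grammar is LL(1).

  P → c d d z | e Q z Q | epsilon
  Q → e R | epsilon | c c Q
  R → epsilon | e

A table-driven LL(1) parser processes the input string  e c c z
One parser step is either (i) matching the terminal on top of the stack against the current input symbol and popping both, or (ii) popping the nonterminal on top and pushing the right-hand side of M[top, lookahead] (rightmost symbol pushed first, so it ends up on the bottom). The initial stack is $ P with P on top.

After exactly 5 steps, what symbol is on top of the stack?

Q

step 1: stack=$ P  input=e c c z $  — expand P → e Q z Q
step 2: stack=$ Q z Q e  input=e c c z $  — match e
step 3: stack=$ Q z Q  input=c c z $  — expand Q → c c Q
step 4: stack=$ Q z Q c c  input=c c z $  — match c
step 5: stack=$ Q z Q c  input=c z $  — match c
Stack after step 5: $ Q z Q (top = Q).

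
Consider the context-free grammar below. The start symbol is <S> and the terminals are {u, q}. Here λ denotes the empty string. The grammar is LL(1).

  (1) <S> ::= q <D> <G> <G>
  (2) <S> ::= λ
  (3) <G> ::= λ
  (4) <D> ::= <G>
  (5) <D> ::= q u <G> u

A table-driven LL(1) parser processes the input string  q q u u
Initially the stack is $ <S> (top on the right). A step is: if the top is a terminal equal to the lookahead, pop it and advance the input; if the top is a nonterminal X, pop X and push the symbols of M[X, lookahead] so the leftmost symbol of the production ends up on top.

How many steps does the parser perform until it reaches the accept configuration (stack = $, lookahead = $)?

9

     Stack                Input      Action
  1  $ <S>                q q u u $  expand <S> ::= q <D> <G> <G>
  2  $ <G> <G> <D> q      q q u u $  match q
  3  $ <G> <G> <D>        q u u $    expand <D> ::= q u <G> u
  4  $ <G> <G> u <G> u q  q u u $    match q
  5  $ <G> <G> u <G> u    u u $      match u
  6  $ <G> <G> u <G>      u $        expand <G> ::= λ
  7  $ <G> <G> u          u $        match u
  8  $ <G> <G>            $          expand <G> ::= λ
  9  $ <G>                $          expand <G> ::= λ
Accept reached after 9 steps.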